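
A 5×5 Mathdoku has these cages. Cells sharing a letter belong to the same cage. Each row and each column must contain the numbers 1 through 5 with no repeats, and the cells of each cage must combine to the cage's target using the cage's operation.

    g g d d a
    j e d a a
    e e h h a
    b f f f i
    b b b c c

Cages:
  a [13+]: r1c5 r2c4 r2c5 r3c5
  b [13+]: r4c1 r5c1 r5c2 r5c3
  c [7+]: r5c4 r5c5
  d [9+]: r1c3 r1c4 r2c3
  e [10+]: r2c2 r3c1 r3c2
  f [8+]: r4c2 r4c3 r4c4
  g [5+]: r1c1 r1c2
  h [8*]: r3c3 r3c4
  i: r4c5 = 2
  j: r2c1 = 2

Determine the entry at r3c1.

1

J is a freebie, leaving r2c1 = 2.
Cage i is a single given cell, leaving r4c5 = 2.
Row 4 needs a 5, and only r4c1 is open for it.
The 3 cells of cage e must have sum 10, which forces r2c2 = 4.
Cage e needs sum 10, which forces r3c1 = 1.
The 3 cells of cage e must have sum 10; hence r3c2 = 5.
Row 3 now contains 5; hence r3c5 = 3.
The 4 cells of cage a must have sum 13, so r1c5 = 4.
Column 5 now contains 4; hence r5c5 = 5.
Row 1 already has 4; hence r1c1 = 3.
Cage g's pair has sum 5, leaving r1c2 = 2.
The 4 cells of cage a must have sum 13; hence r2c4 = 5.
Column 5 already has 5, so r2c5 = 1.
Column 1 now contains 3; hence r5c1 = 4.
The two cells of cage c must have sum 7, leaving r5c4 = 2.
Cage d needs sum 9, so r1c3 = 5.
5 is placed in column 4, leaving r1c4 = 1.
Row 2 already has 1; hence r2c3 = 3.
Cage h's pair has product 8, which forces r3c3 = 2.
2 is placed in column 4, leaving r3c4 = 4.
4 is placed in column 4, which forces r4c4 = 3.
3 is placed in column 3, leaving r5c3 = 1.
3 is placed in row 4; hence r4c2 = 1.
1 is placed in column 3, so r4c3 = 4.
Row 5 now contains 1, which forces r5c2 = 3.
Completed grid: 3 2 5 1 4 / 2 4 3 5 1 / 1 5 2 4 3 / 5 1 4 3 2 / 4 3 1 2 5.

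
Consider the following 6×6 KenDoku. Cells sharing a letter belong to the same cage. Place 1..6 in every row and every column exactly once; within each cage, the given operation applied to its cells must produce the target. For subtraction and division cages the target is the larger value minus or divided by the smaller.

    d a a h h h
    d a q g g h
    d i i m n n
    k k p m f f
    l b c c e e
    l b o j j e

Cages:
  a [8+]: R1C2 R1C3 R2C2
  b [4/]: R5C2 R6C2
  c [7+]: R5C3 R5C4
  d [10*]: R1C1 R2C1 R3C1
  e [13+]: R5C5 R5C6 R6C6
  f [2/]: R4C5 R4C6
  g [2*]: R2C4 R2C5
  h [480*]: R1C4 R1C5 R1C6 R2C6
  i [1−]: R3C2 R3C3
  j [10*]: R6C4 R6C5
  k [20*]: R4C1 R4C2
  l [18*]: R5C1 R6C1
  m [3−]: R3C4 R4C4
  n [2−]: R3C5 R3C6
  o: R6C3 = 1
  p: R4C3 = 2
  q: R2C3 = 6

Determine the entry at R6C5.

2

Cage q is given; hence R2C3 = 6.
The 4 cells of cage h must have product 480, which forces R2C6 = 4.
Cage p is given, so R4C3 = 2.
O is a freebie, so R6C3 = 1.
The two cells of cage b must have quotient 4, leaving R5C2 = 1.
1 is placed in row 6, leaving R6C2 = 4.
Cage a needs sum 8, leaving R1C2 = 2.
The 3 cells of cage a must have sum 8, which forces R1C3 = 3.
Cage a needs sum 8; hence R2C2 = 3.
Cage k's pair has product 20; hence R4C1 = 4.
Column 2 now contains 4; hence R4C2 = 5.
5 is placed in column 2, leaving R3C2 = 6.
Cage i's pair has difference 1, leaving R3C3 = 5.
5 is placed in column 3; hence R5C3 = 4.
Cage c's pair has sum 7, which forces R5C4 = 3.
3 is placed in column 4, which forces R3C4 = 4.
Cage m needs two cells with difference 3, so R4C4 = 1.
Row 5 already has 3, so R5C1 = 6.
Cage l's pair has product 18, leaving R6C1 = 3.
Cage h has product 480, which forces R1C5 = 4.
1 is placed in column 4, which forces R2C4 = 2.
Cage g needs two cells with product 2; hence R2C5 = 1.
Column 5 already has 1, so R3C5 = 3.
Row 3 already has 3; hence R3C6 = 1.
Column 5 now contains 3; hence R4C5 = 6.
Row 4 already has 6; hence R4C6 = 3.
Column 4 now contains 2, so R6C4 = 5.
Row 6 now contains 5, which forces R6C5 = 2.
Cage e needs sum 13; hence R6C6 = 6.
Cage d needs product 10, so R1C1 = 1.
Column 4 already has 5, so R1C4 = 6.
6 is placed in column 6, leaving R1C6 = 5.
Row 2 now contains 1, so R2C1 = 5.
Row 3 already has 1; hence R3C1 = 2.
Column 5 already has 2, so R5C5 = 5.
Cage e has sum 13, so R5C6 = 2.
The full grid is 1 2 3 6 4 5 / 5 3 6 2 1 4 / 2 6 5 4 3 1 / 4 5 2 1 6 3 / 6 1 4 3 5 2 / 3 4 1 5 2 6.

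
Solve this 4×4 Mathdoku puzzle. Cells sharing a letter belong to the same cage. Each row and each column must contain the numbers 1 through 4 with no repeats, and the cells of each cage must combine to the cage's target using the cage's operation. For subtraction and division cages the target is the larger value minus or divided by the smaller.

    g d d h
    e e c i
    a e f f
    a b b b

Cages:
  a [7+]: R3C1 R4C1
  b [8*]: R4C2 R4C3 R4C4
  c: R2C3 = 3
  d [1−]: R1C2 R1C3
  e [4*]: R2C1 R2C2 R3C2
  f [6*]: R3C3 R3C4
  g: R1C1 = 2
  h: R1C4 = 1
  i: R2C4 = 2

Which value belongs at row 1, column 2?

3

Cage g is a single given cell; hence R1C1 = 2.
Cage h is given; hence R1C4 = 1.
Column 1 already has 2; hence R2C1 = 1.
1 is placed in row 2, leaving R2C2 = 4.
Cage c is given, so R2C3 = 3.
Cage i is a single given cell, leaving R2C4 = 2.
Column 3 now contains 3, leaving R3C3 = 2.
Column 4 now contains 2, which forces R3C4 = 3.
Column 4 now contains 2, so R4C4 = 4.
Column 2 already has 4, so R1C2 = 3.
Column 3 now contains 3; hence R1C3 = 4.
Row 3 now contains 3, so R3C1 = 4.
2 is placed in row 3, which forces R3C2 = 1.
Row 4 already has 4, so R4C1 = 3.
Cage b needs product 8, leaving R4C2 = 2.
Row 4 already has 4; hence R4C3 = 1.
The full grid is 2 3 4 1 / 1 4 3 2 / 4 1 2 3 / 3 2 1 4.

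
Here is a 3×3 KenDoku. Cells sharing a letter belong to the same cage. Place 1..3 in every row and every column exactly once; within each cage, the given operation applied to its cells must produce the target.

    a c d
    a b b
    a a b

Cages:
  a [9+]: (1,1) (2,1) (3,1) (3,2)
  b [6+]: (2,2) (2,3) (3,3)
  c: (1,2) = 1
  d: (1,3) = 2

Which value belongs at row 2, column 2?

2

C is a freebie, so (1,2) = 1.
D is a freebie; hence (1,3) = 2.
Cage a needs sum 9, which forces (3,2) = 3.
3 is placed in row 3, so (3,3) = 1.
2 is placed in row 1; hence (1,1) = 3.
The 4 cells of cage a must have sum 9, so (2,1) = 1.
3 is placed in column 2, leaving (2,2) = 2.
Column 3 now contains 1, so (2,3) = 3.
1 is placed in row 3, which forces (3,1) = 2.
Completed grid: 3 1 2 / 1 2 3 / 2 3 1.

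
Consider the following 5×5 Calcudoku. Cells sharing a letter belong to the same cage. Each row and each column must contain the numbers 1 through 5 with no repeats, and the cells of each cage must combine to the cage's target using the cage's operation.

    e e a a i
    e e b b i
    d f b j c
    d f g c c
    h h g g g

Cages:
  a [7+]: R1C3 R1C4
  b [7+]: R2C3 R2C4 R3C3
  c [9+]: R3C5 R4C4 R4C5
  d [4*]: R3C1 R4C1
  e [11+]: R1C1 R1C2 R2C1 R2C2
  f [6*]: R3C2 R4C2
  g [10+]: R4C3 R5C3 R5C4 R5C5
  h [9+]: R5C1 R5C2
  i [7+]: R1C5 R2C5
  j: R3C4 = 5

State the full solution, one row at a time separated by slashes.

J is a freebie, so R3C4 = 5.
Row 4 needs a 5, and only R4C5 is open for it.
The 4 cells of cage g must have sum 10, which forces R4C3 = 4.
Cage d's pair has product 4; hence R3C1 = 4.
Row 4 now contains 4; hence R4C1 = 1.
4 is placed in column 1, leaving R5C1 = 5.
Row 5 now contains 5, which forces R5C2 = 4.
In row 1, 1 can only go at R1C2, so R1C2 = 1.
Column 2 now contains 1, leaving R2C2 = 5.
Row 1 needs a 5, and only R1C3 is open for it.
Cage a's pair has sum 7, leaving R1C4 = 2.
Column 4 already has 2, which forces R4C4 = 3.
Column 4 already has 3, leaving R5C4 = 1.
Row 1 now contains 2; hence R1C1 = 3.
Row 1 already has 3, which forces R1C5 = 4.
Cage e has sum 11, which forces R2C1 = 2.
Row 2 now contains 2, leaving R2C3 = 1.
Column 4 already has 3, so R2C4 = 4.
Column 5 now contains 4, which forces R2C5 = 3.
The two cells of cage f must have product 6; hence R3C2 = 3.
Column 3 now contains 1, so R3C3 = 2.
Cage c has sum 9, which forces R3C5 = 1.
Row 4 already has 3, leaving R4C2 = 2.
Column 3 already has 2, so R5C3 = 3.
Column 5 already has 3, which forces R5C5 = 2.

3 1 5 2 4 / 2 5 1 4 3 / 4 3 2 5 1 / 1 2 4 3 5 / 5 4 3 1 2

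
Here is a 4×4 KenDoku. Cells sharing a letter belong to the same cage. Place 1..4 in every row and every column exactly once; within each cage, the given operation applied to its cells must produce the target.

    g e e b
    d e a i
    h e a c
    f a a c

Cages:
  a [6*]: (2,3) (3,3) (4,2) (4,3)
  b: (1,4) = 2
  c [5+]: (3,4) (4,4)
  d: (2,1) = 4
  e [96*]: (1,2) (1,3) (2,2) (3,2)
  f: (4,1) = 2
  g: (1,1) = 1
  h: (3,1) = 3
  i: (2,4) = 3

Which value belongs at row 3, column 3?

Cage g is a single given cell; hence (1,1) = 1.
Cage e has product 96, leaving (1,3) = 4.
Cage b is given, leaving (1,4) = 2.
Cage d is given, which forces (2,1) = 4.
Cage i is a single given cell, leaving (2,4) = 3.
Cage h is a single given cell, leaving (3,1) = 3.
Cage f is given; hence (4,1) = 2.
Cage a needs product 6, so (4,2) = 1.
2 is placed in row 4, so (4,3) = 3.
Row 4 already has 1; hence (4,4) = 4.
Row 1 already has 2; hence (1,2) = 3.
Row 2 already has 3, leaving (2,2) = 2.
Row 2 now contains 2, so (2,3) = 1.
Cage e needs product 96; hence (3,2) = 4.
Column 3 already has 1, leaving (3,3) = 2.
Column 4 now contains 4, which forces (3,4) = 1.
Filled in: 1 3 4 2 / 4 2 1 3 / 3 4 2 1 / 2 1 3 4.

2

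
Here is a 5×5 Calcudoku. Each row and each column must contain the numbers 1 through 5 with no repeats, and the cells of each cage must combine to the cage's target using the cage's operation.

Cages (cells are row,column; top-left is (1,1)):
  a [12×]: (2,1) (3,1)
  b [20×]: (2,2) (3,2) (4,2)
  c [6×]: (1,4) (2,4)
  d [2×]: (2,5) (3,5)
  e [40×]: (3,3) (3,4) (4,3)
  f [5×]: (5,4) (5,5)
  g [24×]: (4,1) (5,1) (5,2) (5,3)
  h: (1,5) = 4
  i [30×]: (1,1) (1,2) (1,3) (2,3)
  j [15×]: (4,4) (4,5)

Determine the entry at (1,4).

3

H is a freebie, so (1,5) = 4.
Row 3 needs a 3, and only (3,1) is open for it.
Column 1 now contains 3, which forces (2,1) = 4.
Row 5 needs a 2, and only (5,1) is open for it.
Column 1 already has 2, so (4,1) = 1.
Column 1 already has 1, leaving (1,1) = 5.
Row 2 needs a 5, and only (2,2) is open for it.
The 3 cells of cage b must have product 20, so (3,2) = 1.
Row 3 now contains 1, which forces (3,5) = 2.
5 is placed in column 2, which forces (4,2) = 4.
4 is placed in column 2, so (5,2) = 3.
3 is placed in row 5, so (5,3) = 4.
Column 2 already has 3, so (1,2) = 2.
Row 1 now contains 2; hence (1,4) = 3.
Column 4 now contains 3; hence (2,4) = 2.
Column 5 now contains 2, so (2,5) = 1.
Column 3 already has 4; hence (3,3) = 5.
Cage e has product 40, which forces (3,4) = 4.
Cage e has product 40, leaving (4,3) = 2.
Column 4 now contains 3, leaving (4,4) = 5.
Row 4 now contains 5, leaving (4,5) = 3.
5 is placed in column 4, leaving (5,4) = 1.
Column 5 now contains 1, so (5,5) = 5.
3 is placed in row 1, so (1,3) = 1.
Row 2 now contains 1, leaving (2,3) = 3.
The full grid is 5 2 1 3 4 / 4 5 3 2 1 / 3 1 5 4 2 / 1 4 2 5 3 / 2 3 4 1 5.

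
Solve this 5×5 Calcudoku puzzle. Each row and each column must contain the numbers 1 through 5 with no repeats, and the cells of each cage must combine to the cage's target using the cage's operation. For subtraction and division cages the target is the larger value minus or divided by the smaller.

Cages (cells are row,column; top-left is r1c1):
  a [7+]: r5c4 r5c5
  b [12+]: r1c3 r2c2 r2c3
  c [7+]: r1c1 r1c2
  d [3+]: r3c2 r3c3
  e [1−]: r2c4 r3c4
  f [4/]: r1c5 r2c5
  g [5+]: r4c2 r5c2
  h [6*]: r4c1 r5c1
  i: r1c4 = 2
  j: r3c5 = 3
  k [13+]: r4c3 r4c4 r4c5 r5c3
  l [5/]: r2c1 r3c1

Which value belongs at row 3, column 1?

Cage i is a single given cell; hence r1c4 = 2.
Cage j is a single given cell, so r3c5 = 3.
In row 1, 1 can only go at r1c5, so r1c5 = 1.
1 is placed in column 5, so r2c5 = 4.
Column 5 already has 4, so r5c5 = 2.
Cage e needs two cells with difference 1, so r3c4 = 4.
Cage h needs two cells with product 6, leaving r4c1 = 2.
Column 5 now contains 2, so r4c5 = 5.
Row 5 already has 2, which forces r5c1 = 3.
Cage a's pair has sum 7, so r5c4 = 5.
Column 1 already has 3; hence r1c1 = 4.
Cage c needs two cells with sum 7, so r1c2 = 3.
4 is placed in row 1, so r1c3 = 5.
3 is placed in column 2; hence r2c2 = 5.
5 is placed in column 4, so r2c4 = 3.
Column 4 now contains 3, which forces r4c4 = 1.
Row 2 already has 5, so r2c1 = 1.
Row 2 already has 3, leaving r2c3 = 2.
Cage l needs two cells with quotient 5, which forces r3c1 = 5.
Column 3 now contains 2, so r3c3 = 1.
Row 4 now contains 1; hence r4c2 = 4.
The 4 cells of cage k must have sum 13; hence r4c3 = 3.
Cage g needs two cells with sum 5, so r5c2 = 1.
Cage k has sum 13; hence r5c3 = 4.
Row 3 now contains 1, leaving r3c2 = 2.
Filled in: 4 3 5 2 1 / 1 5 2 3 4 / 5 2 1 4 3 / 2 4 3 1 5 / 3 1 4 5 2.

5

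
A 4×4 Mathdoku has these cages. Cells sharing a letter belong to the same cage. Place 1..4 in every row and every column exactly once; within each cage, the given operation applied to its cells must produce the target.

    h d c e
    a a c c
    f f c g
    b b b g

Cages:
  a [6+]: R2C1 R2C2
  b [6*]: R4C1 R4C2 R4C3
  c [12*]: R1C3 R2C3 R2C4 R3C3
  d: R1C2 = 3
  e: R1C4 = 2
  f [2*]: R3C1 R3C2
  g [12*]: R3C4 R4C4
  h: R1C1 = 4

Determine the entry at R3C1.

1

Cage h is a single given cell, so R1C1 = 4.
Cage d is a single given cell, leaving R1C2 = 3.
Cage e is a single given cell, which forces R1C4 = 2.
Column 1 already has 4, so R2C1 = 2.
Row 2 now contains 2, so R2C2 = 4.
2 is placed in column 4; hence R2C4 = 1.
2 is placed in column 1, so R3C1 = 1.
Row 3 now contains 1, so R3C2 = 2.
Column 1 already has 1, which forces R4C1 = 3.
Column 2 already has 2; hence R4C2 = 1.
Row 4 already has 1; hence R4C3 = 2.
Row 4 already has 3; hence R4C4 = 4.
2 is placed in row 1, so R1C3 = 1.
1 is placed in row 2, so R2C3 = 3.
Cage c has product 12, which forces R3C3 = 4.
Column 4 now contains 4, which forces R3C4 = 3.
Completed grid: 4 3 1 2 / 2 4 3 1 / 1 2 4 3 / 3 1 2 4.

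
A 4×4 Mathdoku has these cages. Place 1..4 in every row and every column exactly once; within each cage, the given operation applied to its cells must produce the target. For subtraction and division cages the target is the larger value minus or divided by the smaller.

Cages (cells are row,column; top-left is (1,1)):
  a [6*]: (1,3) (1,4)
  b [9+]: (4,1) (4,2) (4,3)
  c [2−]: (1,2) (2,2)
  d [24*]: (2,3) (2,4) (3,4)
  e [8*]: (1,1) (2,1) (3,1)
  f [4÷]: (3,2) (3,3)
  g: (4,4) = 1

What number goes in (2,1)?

1

G is a freebie, leaving (4,4) = 1.
Row 3 needs a 3, and only (3,4) is open for it.
The two cells of cage a must have product 6, leaving (1,3) = 3.
Column 4 now contains 3, leaving (1,4) = 2.
Column 4 now contains 2, which forces (2,4) = 4.
Row 2 now contains 4, so (2,3) = 2.
Column 3 now contains 2, so (4,3) = 4.
Cage e needs product 8, leaving (1,1) = 4.
Cage c needs two cells with difference 2, leaving (1,2) = 1.
Row 2 already has 2, which forces (2,1) = 1.
Row 2 already has 2; hence (2,2) = 3.
Cage e needs product 8, so (3,1) = 2.
The two cells of cage f must have quotient 4; hence (3,2) = 4.
4 is placed in column 3, leaving (3,3) = 1.
Column 1 already has 2; hence (4,1) = 3.
3 is placed in column 2, which forces (4,2) = 2.
Completed grid: 4 1 3 2 / 1 3 2 4 / 2 4 1 3 / 3 2 4 1.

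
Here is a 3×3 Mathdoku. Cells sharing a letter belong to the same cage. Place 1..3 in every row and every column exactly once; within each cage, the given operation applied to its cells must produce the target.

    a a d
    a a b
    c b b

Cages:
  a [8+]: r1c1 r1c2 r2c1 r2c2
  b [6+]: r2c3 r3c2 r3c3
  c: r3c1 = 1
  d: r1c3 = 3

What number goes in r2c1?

3

D is a freebie, leaving r1c3 = 3.
Cage c is given; hence r3c1 = 1.
Row 3 now contains 1; hence r3c3 = 2.
Column 1 now contains 1, which forces r1c1 = 2.
The 4 cells of cage a must have sum 8, which forces r1c2 = 1.
Cage a needs sum 8; hence r2c1 = 3.
Cage a needs sum 8, leaving r2c2 = 2.
Column 3 already has 2; hence r2c3 = 1.
Row 3 now contains 2; hence r3c2 = 3.
Completed grid: 2 1 3 / 3 2 1 / 1 3 2.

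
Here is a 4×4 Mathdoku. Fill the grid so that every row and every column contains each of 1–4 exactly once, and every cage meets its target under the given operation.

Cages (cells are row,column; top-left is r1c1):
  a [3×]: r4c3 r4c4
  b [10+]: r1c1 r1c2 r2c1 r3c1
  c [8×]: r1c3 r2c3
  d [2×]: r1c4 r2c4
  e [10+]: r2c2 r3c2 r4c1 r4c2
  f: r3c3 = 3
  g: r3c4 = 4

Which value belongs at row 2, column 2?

3

Cage f is given, leaving r3c3 = 3.
Cage g is a single given cell, leaving r3c4 = 4.
Column 3 now contains 3, leaving r4c3 = 1.
1 is placed in row 4, which forces r4c4 = 3.
Cage e has sum 10, which forces r2c2 = 3.
Cage e needs sum 10, which forces r3c2 = 1.
Cage b needs sum 10, which forces r1c1 = 3.
Cage b needs sum 10; hence r1c2 = 4.
4 is placed in row 1, leaving r1c3 = 2.
Row 1 already has 2, which forces r1c4 = 1.
Cage b needs sum 10, which forces r2c1 = 1.
Column 3 already has 2, leaving r2c3 = 4.
Column 4 already has 1, leaving r2c4 = 2.
Row 3 now contains 1, which forces r3c1 = 2.
Column 1 now contains 2, leaving r4c1 = 4.
Column 2 now contains 4, which forces r4c2 = 2.
The full grid is 3 4 2 1 / 1 3 4 2 / 2 1 3 4 / 4 2 1 3.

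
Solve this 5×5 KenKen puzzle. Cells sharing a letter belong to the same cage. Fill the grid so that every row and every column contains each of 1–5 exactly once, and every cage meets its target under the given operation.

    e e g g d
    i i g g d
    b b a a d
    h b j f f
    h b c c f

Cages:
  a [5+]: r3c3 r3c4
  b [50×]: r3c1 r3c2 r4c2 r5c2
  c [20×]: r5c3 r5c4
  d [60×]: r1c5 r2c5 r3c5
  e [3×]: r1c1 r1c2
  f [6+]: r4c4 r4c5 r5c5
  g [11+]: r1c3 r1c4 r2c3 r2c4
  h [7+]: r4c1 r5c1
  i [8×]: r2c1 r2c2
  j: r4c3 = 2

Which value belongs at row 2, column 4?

1

Cage b has product 50, leaving r3c1 = 5.
Cage j is a single given cell, leaving r4c3 = 2.
The only place for 2 in row 1 is r1c4.
The only place for 2 in row 3 is r3c2.
The two cells of cage i must have product 8, leaving r2c1 = 2.
Column 2 now contains 2, which forces r2c2 = 4.
In row 1, 4 can only go at r1c5, so r1c5 = 4.
Cage d has product 60, leaving r2c5 = 5.
Column 5 already has 4, so r3c5 = 3.
3 is placed in column 5, which forces r4c5 = 1.
The 3 cells of cage f must have sum 6; hence r5c5 = 2.
Cage g needs sum 11; hence r1c3 = 5.
Row 4 already has 1, leaving r4c2 = 5.
Row 4 already has 1, leaving r4c4 = 3.
The 4 cells of cage b must have product 50, leaving r5c2 = 1.
Column 3 now contains 5, leaving r5c3 = 4.
Row 5 already has 4, leaving r5c4 = 5.
Cage e needs two cells with product 3; hence r1c1 = 1.
Column 2 already has 1, which forces r1c2 = 3.
The 4 cells of cage g must have sum 11, leaving r2c3 = 3.
Column 4 already has 3, which forces r2c4 = 1.
Column 3 already has 4, leaving r3c3 = 1.
The two cells of cage a must have sum 5, so r3c4 = 4.
Row 4 already has 3, leaving r4c1 = 4.
Row 5 already has 4, so r5c1 = 3.
Filled in: 1 3 5 2 4 / 2 4 3 1 5 / 5 2 1 4 3 / 4 5 2 3 1 / 3 1 4 5 2.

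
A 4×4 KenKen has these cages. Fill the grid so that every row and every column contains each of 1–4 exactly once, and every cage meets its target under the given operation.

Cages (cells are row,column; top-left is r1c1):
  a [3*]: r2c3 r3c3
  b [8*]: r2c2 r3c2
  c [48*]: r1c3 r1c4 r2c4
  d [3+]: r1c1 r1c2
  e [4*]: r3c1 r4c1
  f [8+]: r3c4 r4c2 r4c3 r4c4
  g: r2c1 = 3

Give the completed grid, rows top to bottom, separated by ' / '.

2 1 4 3 / 3 2 1 4 / 1 4 3 2 / 4 3 2 1

Cage c has product 48, which forces r1c3 = 4.
The 3 cells of cage c must have product 48, leaving r1c4 = 3.
G is a freebie; hence r2c1 = 3.
Row 2 now contains 3, so r2c3 = 1.
The 3 cells of cage c must have product 48; hence r2c4 = 4.
Column 3 now contains 1, leaving r3c3 = 3.
3 is placed in column 3; hence r4c3 = 2.
2 is placed in row 4; hence r4c4 = 1.
Row 2 now contains 4, leaving r2c2 = 2.
The two cells of cage e must have product 4, which forces r3c1 = 1.
The two cells of cage b must have product 8, so r3c2 = 4.
Column 4 already has 1, so r3c4 = 2.
Row 4 already has 1, so r4c1 = 4.
Cage f needs sum 8, which forces r4c2 = 3.
Column 1 now contains 1, which forces r1c1 = 2.
Column 2 now contains 2, leaving r1c2 = 1.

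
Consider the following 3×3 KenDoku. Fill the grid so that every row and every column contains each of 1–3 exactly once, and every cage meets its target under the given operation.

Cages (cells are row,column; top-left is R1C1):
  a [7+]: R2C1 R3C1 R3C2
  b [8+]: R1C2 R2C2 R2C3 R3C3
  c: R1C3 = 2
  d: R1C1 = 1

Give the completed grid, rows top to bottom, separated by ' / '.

1 3 2 / 2 1 3 / 3 2 1

Cage d is a single given cell; hence R1C1 = 1.
C is a freebie, so R1C3 = 2.
1 is placed in column 1, which forces R3C1 = 3.
Row 3 now contains 3; hence R3C2 = 2.
Row 3 now contains 3; hence R3C3 = 1.
2 is placed in row 1; hence R1C2 = 3.
3 is placed in column 1, so R2C1 = 2.
Cage b needs sum 8, which forces R2C2 = 1.
Column 3 already has 1; hence R2C3 = 3.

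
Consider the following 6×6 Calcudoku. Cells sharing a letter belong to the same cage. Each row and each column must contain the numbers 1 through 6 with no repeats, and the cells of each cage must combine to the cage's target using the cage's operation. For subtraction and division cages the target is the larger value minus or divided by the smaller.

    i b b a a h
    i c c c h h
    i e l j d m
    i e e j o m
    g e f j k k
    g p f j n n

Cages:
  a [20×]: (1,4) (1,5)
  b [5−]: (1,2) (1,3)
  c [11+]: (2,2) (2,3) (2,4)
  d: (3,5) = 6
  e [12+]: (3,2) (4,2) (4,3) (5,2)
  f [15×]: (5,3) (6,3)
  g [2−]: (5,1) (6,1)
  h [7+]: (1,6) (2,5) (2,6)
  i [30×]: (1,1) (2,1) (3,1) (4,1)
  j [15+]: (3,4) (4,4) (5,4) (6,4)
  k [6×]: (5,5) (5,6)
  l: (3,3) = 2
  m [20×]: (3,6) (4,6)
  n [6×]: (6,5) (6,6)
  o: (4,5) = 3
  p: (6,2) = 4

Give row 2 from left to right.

5 3 6 2 4 1

L is a freebie, leaving (3,3) = 2.
Cage d is a single given cell; hence (3,5) = 6.
Cage o is a single given cell; hence (4,5) = 3.
P is a freebie; hence (6,2) = 4.
In row 1, 3 can only go at (1,1), so (1,1) = 3.
The two cells of cage g must have difference 2; hence (5,1) = 4.
Row 1 needs a 2, and only (1,6) is open for it.
The only place for 6 in column 1 is (6,1).
Cage n needs two cells with product 6, so (6,5) = 2.
6 is placed in row 6, leaving (6,6) = 3.
Cage f needs two cells with product 15, leaving (5,3) = 3.
Column 5 now contains 2, which forces (5,5) = 1.
Column 6 already has 3; hence (5,6) = 6.
3 is placed in row 6, so (6,3) = 5.
5 is placed in row 6; hence (6,4) = 1.
Column 5 already has 1, leaving (2,5) = 4.
The 3 cells of cage h must have sum 7, leaving (2,6) = 1.
Cage j needs sum 15; hence (3,4) = 3.
Cage j needs sum 15; hence (4,4) = 6.
Row 5 already has 6, leaving (5,4) = 5.
Column 4 now contains 5, so (1,4) = 4.
4 is placed in column 5; hence (1,5) = 5.
Cage c has sum 11, which forces (2,2) = 3.
Row 2 now contains 1; hence (2,3) = 6.
Column 4 now contains 5, leaving (2,4) = 2.
The 4 cells of cage e must have sum 12; hence (4,3) = 4.
Row 4 already has 4, so (4,6) = 5.
Row 5 now contains 5; hence (5,2) = 2.
Cage b needs two cells with difference 5, so (1,2) = 6.
6 is placed in column 3, so (1,3) = 1.
Row 2 now contains 2, leaving (2,1) = 5.
Cage i has product 30; hence (3,1) = 1.
The 4 cells of cage e must have sum 12, which forces (3,2) = 5.
Column 6 already has 5, leaving (3,6) = 4.
Cage i needs product 30, leaving (4,1) = 2.
Row 4 already has 5, which forces (4,2) = 1.
Filled in: 3 6 1 4 5 2 / 5 3 6 2 4 1 / 1 5 2 3 6 4 / 2 1 4 6 3 5 / 4 2 3 5 1 6 / 6 4 5 1 2 3.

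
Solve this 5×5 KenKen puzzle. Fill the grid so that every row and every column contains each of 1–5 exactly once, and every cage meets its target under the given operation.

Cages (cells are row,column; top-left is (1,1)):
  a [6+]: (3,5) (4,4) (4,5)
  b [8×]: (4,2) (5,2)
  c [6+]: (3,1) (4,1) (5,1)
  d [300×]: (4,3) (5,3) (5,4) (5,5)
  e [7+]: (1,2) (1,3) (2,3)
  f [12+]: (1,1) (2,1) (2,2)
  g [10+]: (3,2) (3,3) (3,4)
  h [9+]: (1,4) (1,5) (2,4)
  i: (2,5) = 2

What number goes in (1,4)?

Cage i is a single given cell; hence (2,5) = 2.
The 4 cells of cage d must have product 300, which forces (4,3) = 5.
Row 5 needs a 1, and only (5,1) is open for it.
Row 5 needs a 2, and only (5,2) is open for it.
Column 2 now contains 2; hence (4,2) = 4.
The 3 cells of cage a must have sum 6; hence (4,4) = 2.
Cage c needs sum 6; hence (3,1) = 2.
2 is placed in row 4; hence (4,1) = 3.
Row 4 now contains 3; hence (4,5) = 1.
Cage f has sum 12, leaving (2,2) = 3.
Row 2 already has 3, so (2,3) = 4.
4 is placed in column 3; hence (3,3) = 1.
1 is placed in column 5, which forces (3,5) = 3.
4 is placed in column 3, so (5,3) = 3.
Cage f needs sum 12; hence (1,1) = 4.
Column 2 now contains 3, which forces (1,2) = 1.
1 is placed in column 3, which forces (1,3) = 2.
The 3 cells of cage h must have sum 9, so (1,4) = 3.
Cage h has sum 9, so (1,5) = 5.
Row 2 already has 4, so (2,1) = 5.
Cage h has sum 9, leaving (2,4) = 1.
Row 3 now contains 1, which forces (3,2) = 5.
Cage g needs sum 10, leaving (3,4) = 4.
Column 4 already has 4, so (5,4) = 5.
5 is placed in column 5, leaving (5,5) = 4.
The full grid is 4 1 2 3 5 / 5 3 4 1 2 / 2 5 1 4 3 / 3 4 5 2 1 / 1 2 3 5 4.

3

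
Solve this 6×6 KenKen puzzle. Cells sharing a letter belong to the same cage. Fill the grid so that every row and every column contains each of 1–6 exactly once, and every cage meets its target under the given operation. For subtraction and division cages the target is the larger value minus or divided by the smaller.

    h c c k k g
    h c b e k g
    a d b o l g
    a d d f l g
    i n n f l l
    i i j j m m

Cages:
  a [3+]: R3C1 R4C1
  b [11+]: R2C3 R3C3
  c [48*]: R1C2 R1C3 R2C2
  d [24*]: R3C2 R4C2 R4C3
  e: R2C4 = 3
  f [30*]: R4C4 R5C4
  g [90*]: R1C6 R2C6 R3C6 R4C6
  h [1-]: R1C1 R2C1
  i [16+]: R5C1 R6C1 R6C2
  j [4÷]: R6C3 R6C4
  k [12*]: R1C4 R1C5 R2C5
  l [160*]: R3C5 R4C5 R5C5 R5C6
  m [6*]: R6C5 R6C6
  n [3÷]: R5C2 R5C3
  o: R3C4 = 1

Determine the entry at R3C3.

E is a freebie, leaving R2C4 = 3.
O is a freebie, so R3C4 = 1.
The 4 cells of cage l must have product 160, so R5C6 = 4.
1 is placed in column 4, leaving R6C4 = 4.
1 is placed in row 3; hence R3C1 = 2.
Cage a's pair has sum 3, which forces R4C1 = 1.
Cage i needs sum 16, so R5C1 = 5.
5 is placed in row 5, which forces R5C4 = 6.
5 is placed in row 5, which forces R5C5 = 2.
4 is placed in row 6; hence R6C1 = 6.
The 3 cells of cage i must have sum 16, leaving R6C2 = 5.
4 is placed in row 6; hence R6C3 = 1.
Row 6 now contains 1; hence R6C5 = 3.
3 is placed in row 6, leaving R6C6 = 2.
The two cells of cage h must have difference 1; hence R1C1 = 3.
Column 4 now contains 6, so R1C4 = 2.
Column 1 already has 6, so R2C1 = 4.
Column 4 now contains 6, which forces R4C4 = 5.
Row 4 now contains 5, leaving R4C5 = 4.
Cage n needs two cells with quotient 3; hence R5C2 = 1.
Column 3 already has 1, leaving R5C3 = 3.
The 3 cells of cage c must have product 48, leaving R2C2 = 2.
Cage d has product 24, so R3C2 = 4.
Column 5 already has 4, leaving R3C5 = 5.
The 3 cells of cage d must have product 24; hence R4C2 = 3.
3 is placed in column 3, so R4C3 = 2.
Row 4 already has 3, leaving R4C6 = 6.
Column 2 already has 4, so R1C2 = 6.
Cage c needs product 48, leaving R1C3 = 4.
Row 1 already has 6, so R1C5 = 1.
1 is placed in row 1; hence R1C6 = 5.
The two cells of cage b must have sum 11; hence R2C3 = 5.
Column 5 already has 1, leaving R2C5 = 6.
5 is placed in column 6, so R2C6 = 1.
Row 3 already has 5, so R3C3 = 6.
Column 6 already has 6, which forces R3C6 = 3.
Completed grid: 3 6 4 2 1 5 / 4 2 5 3 6 1 / 2 4 6 1 5 3 / 1 3 2 5 4 6 / 5 1 3 6 2 4 / 6 5 1 4 3 2.

6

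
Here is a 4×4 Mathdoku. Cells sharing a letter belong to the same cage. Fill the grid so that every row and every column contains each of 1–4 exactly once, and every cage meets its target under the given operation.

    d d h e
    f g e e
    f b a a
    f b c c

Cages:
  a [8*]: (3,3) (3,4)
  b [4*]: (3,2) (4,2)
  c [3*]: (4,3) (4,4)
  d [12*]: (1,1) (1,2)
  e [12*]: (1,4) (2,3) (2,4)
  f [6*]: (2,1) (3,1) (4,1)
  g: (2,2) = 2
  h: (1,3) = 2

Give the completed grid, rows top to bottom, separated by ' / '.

Cage h is a single given cell, so (1,3) = 2.
Cage g is a single given cell, which forces (2,2) = 2.
Column 3 now contains 2; hence (3,3) = 4.
4 is placed in row 3, leaving (3,4) = 2.
4 is placed in row 3; hence (3,2) = 1.
The 3 cells of cage f must have product 6, which forces (4,1) = 2.
Cage b's pair has product 4, leaving (4,2) = 4.
The two cells of cage d must have product 12, leaving (1,1) = 4.
Column 2 now contains 4, which forces (1,2) = 3.
Row 1 already has 3; hence (1,4) = 1.
Cage f needs product 6; hence (2,1) = 1.
Row 2 now contains 1, leaving (2,3) = 3.
Row 2 already has 3, which forces (2,4) = 4.
Row 3 now contains 1, so (3,1) = 3.
3 is placed in column 3, so (4,3) = 1.
1 is placed in column 4, which forces (4,4) = 3.

4 3 2 1 / 1 2 3 4 / 3 1 4 2 / 2 4 1 3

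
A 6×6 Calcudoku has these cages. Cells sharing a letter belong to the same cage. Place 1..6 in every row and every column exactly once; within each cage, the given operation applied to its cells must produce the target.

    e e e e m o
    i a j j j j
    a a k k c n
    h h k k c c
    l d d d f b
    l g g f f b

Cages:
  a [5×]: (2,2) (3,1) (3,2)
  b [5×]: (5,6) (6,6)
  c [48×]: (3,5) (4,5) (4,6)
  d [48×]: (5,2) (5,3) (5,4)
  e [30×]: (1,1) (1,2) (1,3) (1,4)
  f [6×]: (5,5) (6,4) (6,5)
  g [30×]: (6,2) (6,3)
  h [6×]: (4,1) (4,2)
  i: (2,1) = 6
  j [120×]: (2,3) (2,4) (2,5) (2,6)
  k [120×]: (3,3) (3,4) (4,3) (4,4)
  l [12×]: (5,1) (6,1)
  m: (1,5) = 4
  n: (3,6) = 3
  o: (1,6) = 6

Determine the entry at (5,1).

M is a freebie; hence (1,5) = 4.
Cage o is a single given cell, so (1,6) = 6.
I is a freebie, which forces (2,1) = 6.
The 3 cells of cage a must have product 5, so (2,2) = 1.
Cage a has product 5, leaving (3,1) = 1.
The 3 cells of cage a must have product 5, so (3,2) = 5.
Cage n is given; hence (3,6) = 3.
5 is placed in column 2, leaving (6,2) = 6.
6 is placed in row 6, which forces (6,3) = 5.
Row 6 now contains 5; hence (6,6) = 1.
Cage k needs product 120, so (4,4) = 5.
Cage c needs product 48; hence (4,6) = 4.
Cage f needs product 6, so (5,5) = 1.
Column 6 already has 1, which forces (5,6) = 5.
Cage e has product 30, leaving (1,1) = 5.
Cage j has product 120, which forces (2,5) = 5.
Column 6 already has 5; hence (2,6) = 2.
Row 4 needs a 1, and only (4,3) is open for it.
Cage e needs product 30; hence (1,4) = 1.
The only place for 2 in row 3 is (3,5).
2 is placed in column 5, which forces (4,5) = 6.
The 3 cells of cage f must have product 6; hence (6,4) = 2.
2 is placed in column 5, leaving (6,5) = 3.
Cage l's pair has product 12, leaving (5,1) = 3.
Row 6 now contains 3, so (6,1) = 4.
3 is placed in column 1; hence (4,1) = 2.
The two cells of cage h must have product 6, so (4,2) = 3.
Column 2 already has 3, which forces (1,2) = 2.
The 4 cells of cage e must have product 30, so (1,3) = 3.
3 is placed in column 3, which forces (2,3) = 4.
Row 2 already has 4, so (2,4) = 3.
4 is placed in column 3, leaving (3,3) = 6.
6 is placed in row 3, which forces (3,4) = 4.
2 is placed in column 2, leaving (5,2) = 4.
6 is placed in column 3, which forces (5,3) = 2.
Column 4 now contains 4, which forces (5,4) = 6.
Filled in: 5 2 3 1 4 6 / 6 1 4 3 5 2 / 1 5 6 4 2 3 / 2 3 1 5 6 4 / 3 4 2 6 1 5 / 4 6 5 2 3 1.

3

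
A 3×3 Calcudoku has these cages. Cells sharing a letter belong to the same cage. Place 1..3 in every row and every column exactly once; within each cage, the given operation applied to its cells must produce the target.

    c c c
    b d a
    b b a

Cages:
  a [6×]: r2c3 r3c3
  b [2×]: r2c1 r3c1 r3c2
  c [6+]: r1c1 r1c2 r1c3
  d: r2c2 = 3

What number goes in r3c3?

3

Cage b has product 2; hence r2c1 = 1.
Cage d is given, which forces r2c2 = 3.
Row 2 now contains 3, which forces r2c3 = 2.
Cage b has product 2, so r3c1 = 2.
Cage b has product 2, so r3c2 = 1.
2 is placed in column 3, which forces r3c3 = 3.
Column 1 already has 2; hence r1c1 = 3.
1 is placed in column 2, leaving r1c2 = 2.
Column 3 now contains 3, so r1c3 = 1.
Completed grid: 3 2 1 / 1 3 2 / 2 1 3.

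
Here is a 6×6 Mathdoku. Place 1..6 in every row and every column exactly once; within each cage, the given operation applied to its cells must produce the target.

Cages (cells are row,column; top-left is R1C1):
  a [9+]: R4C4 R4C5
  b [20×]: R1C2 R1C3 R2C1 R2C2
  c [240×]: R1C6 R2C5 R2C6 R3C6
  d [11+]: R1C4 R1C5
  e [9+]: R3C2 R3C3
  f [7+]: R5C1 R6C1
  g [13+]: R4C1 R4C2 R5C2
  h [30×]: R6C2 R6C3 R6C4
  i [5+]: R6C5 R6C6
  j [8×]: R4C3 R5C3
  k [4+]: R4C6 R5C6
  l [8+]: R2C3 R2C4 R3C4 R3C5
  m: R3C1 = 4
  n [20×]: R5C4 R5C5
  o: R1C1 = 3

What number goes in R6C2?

2

Cage o is a single given cell; hence R1C1 = 3.
Cage m is given; hence R3C1 = 4.
In row 3, 5 can only go at R3C6, so R3C6 = 5.
Cage j's pair has product 8, leaving R4C3 = 4.
R5C4 and R5C5 in row 5 are {4, 5}, so R5C3 = 2.
Column 3 already has 2, so R1C3 = 1.
Column 3 already has 1, so R2C3 = 3.
Column 3 already has 3, so R3C3 = 6.
The 3 cells of cage g must have sum 13, so R5C2 = 6.
Column 3 already has 6, leaving R6C3 = 5.
The 4 cells of cage l must have sum 8, so R2C4 = 2.
6 is placed in row 3, which forces R3C2 = 3.
Cage l has sum 8; hence R3C4 = 1.
Cage l has sum 8; hence R3C5 = 2.
Row 5 now contains 6, so R5C1 = 1.
1 is placed in row 5, leaving R5C6 = 3.
The two cells of cage f must have sum 7, leaving R6C1 = 6.
Row 6 already has 6, leaving R6C4 = 3.
Cage b has product 20; hence R1C2 = 4.
The 4 cells of cage c must have product 240, which forces R1C6 = 2.
1 is placed in column 1, which forces R2C1 = 5.
The 4 cells of cage b must have product 20, so R2C2 = 1.
Column 1 now contains 5, leaving R4C1 = 2.
Row 4 already has 2, so R4C2 = 5.
Column 4 now contains 3, which forces R4C4 = 6.
Cage a's pair has sum 9, leaving R4C5 = 3.
3 is placed in column 6; hence R4C6 = 1.
The 3 cells of cage h must have product 30, which forces R6C2 = 2.
1 is placed in column 6, which forces R6C6 = 4.
Column 4 now contains 6, leaving R1C4 = 5.
Cage d's pair has sum 11, leaving R1C5 = 6.
Cage c has product 240, leaving R2C5 = 4.
Column 6 already has 4, which forces R2C6 = 6.
Column 4 now contains 5, leaving R5C4 = 4.
4 is placed in column 5, so R5C5 = 5.
4 is placed in row 6; hence R6C5 = 1.
Completed grid: 3 4 1 5 6 2 / 5 1 3 2 4 6 / 4 3 6 1 2 5 / 2 5 4 6 3 1 / 1 6 2 4 5 3 / 6 2 5 3 1 4.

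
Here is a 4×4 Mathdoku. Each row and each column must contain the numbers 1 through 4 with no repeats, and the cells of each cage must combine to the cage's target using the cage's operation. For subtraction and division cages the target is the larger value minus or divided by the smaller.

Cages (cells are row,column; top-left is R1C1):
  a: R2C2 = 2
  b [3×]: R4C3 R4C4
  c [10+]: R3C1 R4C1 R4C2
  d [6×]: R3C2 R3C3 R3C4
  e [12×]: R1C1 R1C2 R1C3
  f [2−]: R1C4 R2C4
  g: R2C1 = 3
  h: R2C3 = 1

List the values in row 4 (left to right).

2 4 3 1

Cage g is given; hence R2C1 = 3.
A is a freebie, which forces R2C2 = 2.
Cage h is a single given cell, so R2C3 = 1.
Row 2 now contains 1; hence R2C4 = 4.
Column 1 now contains 3, which forces R3C1 = 4.
Column 1 now contains 4, which forces R4C1 = 2.
1 is placed in column 3, so R4C3 = 3.
3 is placed in row 4, which forces R4C4 = 1.
Column 1 now contains 4, so R1C1 = 1.
The 3 cells of cage e must have product 12, which forces R1C2 = 3.
Column 3 now contains 3; hence R1C3 = 4.
The two cells of cage f must have difference 2, leaving R1C4 = 2.
Cage d needs product 6, which forces R3C2 = 1.
Column 3 now contains 3, leaving R3C3 = 2.
The 3 cells of cage d must have product 6, leaving R3C4 = 3.
3 is placed in row 4, which forces R4C2 = 4.
The full grid is 1 3 4 2 / 3 2 1 4 / 4 1 2 3 / 2 4 3 1.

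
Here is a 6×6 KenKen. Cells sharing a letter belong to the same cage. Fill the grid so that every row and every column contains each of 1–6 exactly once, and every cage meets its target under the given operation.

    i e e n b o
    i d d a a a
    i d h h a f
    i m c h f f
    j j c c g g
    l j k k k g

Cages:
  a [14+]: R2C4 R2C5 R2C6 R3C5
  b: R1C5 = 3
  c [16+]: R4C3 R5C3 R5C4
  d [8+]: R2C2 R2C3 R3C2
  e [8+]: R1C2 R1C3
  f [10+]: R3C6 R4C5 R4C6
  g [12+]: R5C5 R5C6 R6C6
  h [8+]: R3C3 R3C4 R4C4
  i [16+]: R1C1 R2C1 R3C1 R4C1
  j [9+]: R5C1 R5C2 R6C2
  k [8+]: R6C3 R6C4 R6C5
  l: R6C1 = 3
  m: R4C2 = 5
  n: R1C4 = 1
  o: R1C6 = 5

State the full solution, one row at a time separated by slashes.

Cage n is given, which forces R1C4 = 1.
Cage b is given; hence R1C5 = 3.
Cage o is given, which forces R1C6 = 5.
Cage m is given, leaving R4C2 = 5.
Row 4 already has 5, leaving R4C3 = 6.
Column 3 now contains 6, so R5C3 = 4.
Cage l is a single given cell, which forces R6C1 = 3.
The two cells of cage e must have sum 8, leaving R1C2 = 6.
Column 3 now contains 6, so R1C3 = 2.
Cage c has sum 16, so R5C4 = 6.
6 is placed in row 1, which forces R1C1 = 4.
The 4 cells of cage i must have sum 16, which forces R4C1 = 1.
Row 4 now contains 1; hence R4C5 = 4.
The 3 cells of cage j must have sum 9, which forces R5C2 = 3.
Cage g needs sum 12, leaving R5C5 = 5.
3 is placed in row 5, which forces R5C6 = 1.
Cage f needs sum 10, so R3C6 = 4.
Cage f has sum 10, leaving R4C6 = 2.
5 is placed in row 5, which forces R5C1 = 2.
Cage j needs sum 9, which forces R6C2 = 4.
Cage g has sum 12, leaving R6C6 = 6.
The 3 cells of cage d must have sum 8, so R2C3 = 5.
Cage a has sum 14, which forces R2C4 = 4.
6 is placed in column 6, which forces R2C6 = 3.
Cage h has sum 8, which forces R3C3 = 3.
Cage h needs sum 8, leaving R3C4 = 2.
Row 4 now contains 2, so R4C4 = 3.
Column 3 now contains 5; hence R6C3 = 1.
Column 4 now contains 2, which forces R6C4 = 5.
Row 6 now contains 1, which forces R6C5 = 2.
5 is placed in row 2; hence R2C1 = 6.
The 3 cells of cage d must have sum 8, so R2C2 = 2.
Row 2 already has 6, so R2C5 = 1.
Cage i has sum 16, so R3C1 = 5.
2 is placed in row 3, leaving R3C2 = 1.
Column 5 now contains 1, so R3C5 = 6.

4 6 2 1 3 5 / 6 2 5 4 1 3 / 5 1 3 2 6 4 / 1 5 6 3 4 2 / 2 3 4 6 5 1 / 3 4 1 5 2 6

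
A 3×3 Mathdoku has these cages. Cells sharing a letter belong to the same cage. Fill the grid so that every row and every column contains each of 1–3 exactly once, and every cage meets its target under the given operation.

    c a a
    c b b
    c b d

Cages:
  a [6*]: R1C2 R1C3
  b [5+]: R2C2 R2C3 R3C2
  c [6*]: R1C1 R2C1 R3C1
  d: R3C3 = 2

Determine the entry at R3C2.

Cage d is a single given cell, so R3C3 = 2.
The two cells of cage a must have product 6, leaving R1C2 = 2.
Column 3 already has 2, leaving R1C3 = 3.
Cage b needs sum 5, so R2C2 = 3.
Column 3 already has 2, which forces R2C3 = 1.
Row 3 already has 2; hence R3C2 = 1.
Row 1 already has 3, so R1C1 = 1.
Row 2 already has 1; hence R2C1 = 2.
Row 3 now contains 1, so R3C1 = 3.
Completed grid: 1 2 3 / 2 3 1 / 3 1 2.

1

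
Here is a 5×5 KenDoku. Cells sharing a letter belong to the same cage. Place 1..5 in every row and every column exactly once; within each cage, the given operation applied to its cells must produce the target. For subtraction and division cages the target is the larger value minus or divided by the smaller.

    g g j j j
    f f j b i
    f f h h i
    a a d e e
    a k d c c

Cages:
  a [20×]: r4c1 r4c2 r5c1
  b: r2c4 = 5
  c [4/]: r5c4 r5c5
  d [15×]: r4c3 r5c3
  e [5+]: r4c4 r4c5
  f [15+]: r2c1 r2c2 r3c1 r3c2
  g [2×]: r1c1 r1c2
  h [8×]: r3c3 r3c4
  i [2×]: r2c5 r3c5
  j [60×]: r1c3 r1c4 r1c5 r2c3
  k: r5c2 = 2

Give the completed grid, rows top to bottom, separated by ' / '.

2 1 4 3 5 / 4 3 1 5 2 / 3 5 2 4 1 / 1 4 5 2 3 / 5 2 3 1 4

Cage b is a single given cell, which forces r2c4 = 5.
Cage k is given, leaving r5c2 = 2.
Cage g's pair has product 2, leaving r1c1 = 2.
2 is placed in column 2, leaving r1c2 = 1.
Cage j needs product 60; hence r2c3 = 1.
Row 2 already has 1, which forces r2c5 = 2.
2 is placed in column 5, so r3c5 = 1.
1 is placed in column 5; hence r5c5 = 4.
The two cells of cage e must have sum 5, which forces r4c4 = 2.
Column 5 already has 4, which forces r4c5 = 3.
4 is placed in row 5, so r5c4 = 1.
3 is placed in column 5, so r1c5 = 5.
Cage h's pair has product 8, leaving r3c3 = 2.
Column 4 now contains 2, which forces r3c4 = 4.
Cage a needs product 20, so r4c1 = 1.
The 3 cells of cage a must have product 20, so r4c2 = 4.
Row 4 already has 3, so r4c3 = 5.
Row 5 already has 1, so r5c1 = 5.
The two cells of cage d must have product 15, leaving r5c3 = 3.
Column 3 now contains 3; hence r1c3 = 4.
Column 4 now contains 4, so r1c4 = 3.
The 4 cells of cage f must have sum 15, so r2c1 = 4.
Column 2 now contains 4, leaving r2c2 = 3.
Column 1 now contains 5, so r3c1 = 3.
Cage f has sum 15, so r3c2 = 5.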